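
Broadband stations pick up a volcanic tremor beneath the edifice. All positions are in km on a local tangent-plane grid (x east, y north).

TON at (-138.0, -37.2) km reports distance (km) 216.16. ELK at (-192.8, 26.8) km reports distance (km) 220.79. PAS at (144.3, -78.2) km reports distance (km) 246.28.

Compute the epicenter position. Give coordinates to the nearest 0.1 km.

Circle about each station: (x + 138.0)² + (y + 37.2)² = 216.16²; (x + 192.8)² + (y − 26.8)² = 220.79²; (x − 144.3)² + (y + 78.2)² = 246.28².
Subtracting the TON equation from the ELK and PAS equations removes the quadratic terms:
-109.6 x + 128.0 y = 15439.16
564.6 x − 82.0 y = -7418.80
Solving the 2×2 system: x ≈ 5.0, y ≈ 124.9 km.

5.0 km east, 124.9 km north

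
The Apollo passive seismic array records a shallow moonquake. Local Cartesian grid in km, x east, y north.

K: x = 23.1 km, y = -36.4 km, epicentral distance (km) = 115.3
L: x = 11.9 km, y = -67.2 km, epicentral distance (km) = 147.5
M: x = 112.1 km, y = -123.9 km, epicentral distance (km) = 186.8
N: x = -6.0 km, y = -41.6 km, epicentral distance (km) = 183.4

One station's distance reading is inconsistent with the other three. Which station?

N

Solve using three stations at a time. Using K, L, M (subtract circle equations pairwise → linear system) gives (x, y) ≈ (85.0, 61.0).
Distances from that point to each station vs reported:
  K: calculated 115.4 vs reported 115.3 → residual 0.1 km
  L: calculated 147.6 vs reported 147.5 → residual 0.1 km
  M: calculated 186.9 vs reported 186.8 → residual 0.1 km
  N: calculated 137.2 vs reported 183.4 → residual 46.2 km
K, L, M are mutually consistent (residuals ≈ 0); N is off by 46.2 km.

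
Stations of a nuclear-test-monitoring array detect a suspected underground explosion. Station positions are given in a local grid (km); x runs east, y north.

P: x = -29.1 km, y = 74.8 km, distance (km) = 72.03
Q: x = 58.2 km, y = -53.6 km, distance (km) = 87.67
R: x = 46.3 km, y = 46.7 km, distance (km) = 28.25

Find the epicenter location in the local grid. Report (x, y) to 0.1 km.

Circle about each station: (x + 29.1)² + (y − 74.8)² = 72.03²; (x − 58.2)² + (y + 53.6)² = 87.67²; (x − 46.3)² + (y − 46.7)² = 28.25².
Subtracting pairs of circle equations eliminates x²+y² and gives linear equations (the radical axes):
174.6 x − 256.8 y = -2679.36
150.8 x − 56.2 y = 2272.99
Solving the 2×2 system: x ≈ 25.4, y ≈ 27.7 km.

25.4 km east, 27.7 km north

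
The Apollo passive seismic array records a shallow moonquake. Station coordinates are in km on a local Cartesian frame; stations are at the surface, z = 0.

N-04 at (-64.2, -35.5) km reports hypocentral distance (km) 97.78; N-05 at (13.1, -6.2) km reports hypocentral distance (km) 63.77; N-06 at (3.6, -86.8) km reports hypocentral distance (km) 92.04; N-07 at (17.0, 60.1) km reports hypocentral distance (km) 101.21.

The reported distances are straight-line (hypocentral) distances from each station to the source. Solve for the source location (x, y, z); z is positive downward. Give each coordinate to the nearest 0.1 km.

(9.4, -19.3, 62.3)

Each station gives a sphere (x−x_i)² + (y−y_i)² + z² = d_i² (stations at z=0).
Subtracting the N-04 sphere from N-05 and N-06: z² cancels, leaving linear equations in x and y:
154.6 x + 58.6 y = 322.48
135.6 x − 102.6 y = 3254.88
Solving: x ≈ 9.401, y ≈ -19.299 km (keep extra digits for the depth step; rounded: 9.4, -19.3).
Then from the N-04 sphere: z² = 97.78² − (x + 64.2)² − (y + 35.5)² with x = 9.401, y = -19.299, so z ≈ 62.300 ≈ 62.3 km.
Check against N-07 (with the unrounded solution): distance 101.21 ≈ 101.21 km. ✓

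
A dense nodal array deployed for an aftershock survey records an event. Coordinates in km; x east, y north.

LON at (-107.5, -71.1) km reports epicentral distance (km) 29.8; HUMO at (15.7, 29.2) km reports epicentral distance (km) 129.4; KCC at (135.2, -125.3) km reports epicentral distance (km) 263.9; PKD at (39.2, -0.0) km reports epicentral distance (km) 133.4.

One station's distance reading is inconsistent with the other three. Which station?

KCC

Solve using three stations at a time. Using LON, HUMO, PKD (subtract circle equations pairwise → linear system) gives (x, y) ≈ (-82.1, -55.6).
Distances from that point to each station vs reported:
  LON: calculated 29.8 vs reported 29.8 → residual 0.0 km
  HUMO: calculated 129.4 vs reported 129.4 → residual 0.0 km
  KCC: calculated 228.2 vs reported 263.9 → residual 35.7 km
  PKD: calculated 133.4 vs reported 133.4 → residual 0.0 km
LON, HUMO, PKD are mutually consistent (residuals ≈ 0); KCC is off by 35.7 km.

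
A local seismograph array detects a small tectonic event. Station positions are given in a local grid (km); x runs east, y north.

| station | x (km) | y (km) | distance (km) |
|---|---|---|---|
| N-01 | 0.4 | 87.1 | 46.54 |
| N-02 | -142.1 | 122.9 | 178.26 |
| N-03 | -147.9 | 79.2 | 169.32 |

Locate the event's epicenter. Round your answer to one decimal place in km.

Circle about each station: (x − 0.4)² + (y − 87.1)² = 46.54²; (x + 142.1)² + (y − 122.9)² = 178.26²; (x + 147.9)² + (y − 79.2)² = 169.32².
Subtracting pairs of circle equations eliminates x²+y² and gives linear equations (the radical axes):
-285.0 x + 71.6 y = -1900.41
-296.6 x − 15.8 y = -5942.81
Solving the 2×2 system: x ≈ 17.7, y ≈ 43.9 km.

17.7 km east, 43.9 km north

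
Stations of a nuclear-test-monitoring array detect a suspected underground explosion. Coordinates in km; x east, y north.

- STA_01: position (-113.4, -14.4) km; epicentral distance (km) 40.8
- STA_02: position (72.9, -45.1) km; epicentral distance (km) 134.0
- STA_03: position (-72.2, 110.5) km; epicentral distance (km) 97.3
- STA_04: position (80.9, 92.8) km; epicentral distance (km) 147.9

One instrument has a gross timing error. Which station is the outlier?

STA_01

Solve using three stations at a time. Using STA_02, STA_03, STA_04 (subtract circle equations pairwise → linear system) gives (x, y) ≈ (-46.0, 16.8).
Distances from that point to each station vs reported:
  STA_01: calculated 74.3 vs reported 40.8 → residual 33.5 km
  STA_02: calculated 134.0 vs reported 134.0 → residual 0.0 km
  STA_03: calculated 97.3 vs reported 97.3 → residual 0.0 km
  STA_04: calculated 147.9 vs reported 147.9 → residual 0.0 km
STA_02, STA_03, STA_04 are mutually consistent (residuals ≈ 0); STA_01 is off by 33.5 km.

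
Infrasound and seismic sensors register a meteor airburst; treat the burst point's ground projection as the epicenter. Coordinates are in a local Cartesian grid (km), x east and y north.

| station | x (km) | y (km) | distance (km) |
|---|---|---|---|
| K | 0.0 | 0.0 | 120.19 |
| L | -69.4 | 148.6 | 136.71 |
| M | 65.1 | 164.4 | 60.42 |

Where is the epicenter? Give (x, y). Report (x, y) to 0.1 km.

Circle about each station: x² + y² = 120.19²; (x + 69.4)² + (y − 148.6)² = 136.71²; (x − 65.1)² + (y − 164.4)² = 60.42².
Subtracting the K equation from the L and M equations removes the quadratic terms:
-138.8 x + 297.2 y = 22654.33
130.2 x + 328.8 y = 42060.43
Solving the 2×2 system: x ≈ 59.9, y ≈ 104.2 km.

(59.9, 104.2)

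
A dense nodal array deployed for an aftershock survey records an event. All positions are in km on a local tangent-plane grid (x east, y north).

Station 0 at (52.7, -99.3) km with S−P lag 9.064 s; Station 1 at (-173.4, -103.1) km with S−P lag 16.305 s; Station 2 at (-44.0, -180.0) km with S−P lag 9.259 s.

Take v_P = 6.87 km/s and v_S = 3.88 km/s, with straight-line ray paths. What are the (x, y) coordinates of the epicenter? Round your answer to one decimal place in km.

Distance from S−P lag: d = Δt · v_P v_S / (v_P − v_S) = Δt · (6.87·3.88)/(6.87−3.88) ≈ 8.9149·Δt.
So d_Station 0 = 80.80, d_Station 1 = 145.36, d_Station 2 = 82.54 km.
Circle about each station: (x − 52.7)² + (y + 99.3)² = 80.80²; (x + 173.4)² + (y + 103.1)² = 145.36²; (x + 44.0)² + (y + 180.0)² = 82.54².
Subtracting the Station 0 equation from the Station 1 and Station 2 equations removes the quadratic terms:
-452.2 x − 7.6 y = 13458.50
-193.4 x − 161.4 y = 21414.01
Solving the 2×2 system: x ≈ -28.1, y ≈ -99.0 km.
Check against Station 0 (with the unrounded x, y): √((x − 52.7)²+(y + 99.3)²) = 80.80 ≈ 80.80 km. ✓

x ≈ -28.1 km, y ≈ -99.0 km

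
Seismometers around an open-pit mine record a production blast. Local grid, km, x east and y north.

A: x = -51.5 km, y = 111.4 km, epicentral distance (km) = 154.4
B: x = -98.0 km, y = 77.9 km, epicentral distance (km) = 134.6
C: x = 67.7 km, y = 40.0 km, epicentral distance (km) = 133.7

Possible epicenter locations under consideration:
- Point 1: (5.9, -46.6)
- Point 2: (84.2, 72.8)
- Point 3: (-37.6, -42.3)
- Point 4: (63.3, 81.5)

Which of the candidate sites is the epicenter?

For each candidate, compare |candidate − station| to the reported distance:
Point 1: residuals A 13.7, B 27.6, C 27.3 → max 27.6 km
Point 2: residuals A 13.3, B 47.7, C 97.0 → max 97.0 km
Point 3: residuals A 0.1, B 0.1, C 0.1 → max 0.1 km
Point 4: residuals A 35.8, B 26.7, C 92.0 → max 92.0 km
Only Point 3 has all residuals ≈ 0.

Point 3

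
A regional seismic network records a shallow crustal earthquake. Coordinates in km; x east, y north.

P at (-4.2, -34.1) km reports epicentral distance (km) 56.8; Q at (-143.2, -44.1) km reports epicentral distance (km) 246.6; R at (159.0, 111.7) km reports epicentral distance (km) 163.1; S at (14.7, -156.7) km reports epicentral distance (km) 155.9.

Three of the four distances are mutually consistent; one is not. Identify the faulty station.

Solve using three stations at a time. Using P, R, S (subtract circle equations pairwise → linear system) gives (x, y) ≈ (43.6, -3.5).
Distances from that point to each station vs reported:
  P: calculated 56.7 vs reported 56.8 → residual 0.1 km
  Q: calculated 191.2 vs reported 246.6 → residual 55.4 km
  R: calculated 163.1 vs reported 163.1 → residual 0.0 km
  S: calculated 155.9 vs reported 155.9 → residual 0.0 km
P, R, S are mutually consistent (residuals ≈ 0); Q is off by 55.4 km.

Q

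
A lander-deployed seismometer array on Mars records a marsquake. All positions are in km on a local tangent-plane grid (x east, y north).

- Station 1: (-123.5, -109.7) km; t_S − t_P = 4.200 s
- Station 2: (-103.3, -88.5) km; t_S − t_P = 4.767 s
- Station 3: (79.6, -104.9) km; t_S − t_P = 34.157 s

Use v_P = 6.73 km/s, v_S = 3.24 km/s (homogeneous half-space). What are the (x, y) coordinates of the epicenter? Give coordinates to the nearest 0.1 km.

Distance from S−P lag: d = Δt · v_P v_S / (v_P − v_S) = Δt · (6.73·3.24)/(6.73−3.24) ≈ 6.2479·Δt.
So d_Station 1 = 26.24, d_Station 2 = 29.78, d_Station 3 = 213.41 km.
Circle about each station: (x + 123.5)² + (y + 109.7)² = 26.24²; (x + 103.3)² + (y + 88.5)² = 29.78²; (x − 79.6)² + (y + 104.9)² = 213.41².
Subtracting pairs of circle equations eliminates x²+y² and gives linear equations (the radical axes):
40.4 x + 42.4 y = -8981.51
406.2 x + 9.6 y = -54801.46
Solving the 2×2 system: x ≈ -132.9, y ≈ -85.2 km.

-132.9 km east, -85.2 km north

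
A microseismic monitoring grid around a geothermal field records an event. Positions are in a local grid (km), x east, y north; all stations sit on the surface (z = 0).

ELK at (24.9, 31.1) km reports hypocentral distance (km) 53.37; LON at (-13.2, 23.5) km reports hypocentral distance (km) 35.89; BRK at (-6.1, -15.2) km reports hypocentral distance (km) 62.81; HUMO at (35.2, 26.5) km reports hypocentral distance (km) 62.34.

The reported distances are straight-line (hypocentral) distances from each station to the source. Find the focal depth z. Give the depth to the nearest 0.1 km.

Each station gives a sphere (x−x_i)² + (y−y_i)² + z² = d_i² (stations at z=0).
Subtracting the ELK sphere from LON and BRK: z² cancels, leaving linear equations in x and y:
-76.2 x − 15.2 y = 699.53
-62.0 x − 92.6 y = -2415.71
Solving: x ≈ -16.601, y ≈ 37.203 km (keep extra digits for the depth step; rounded: -16.6, 37.2).
Then from the ELK sphere: z² = 53.37² − (x − 24.9)² − (y − 31.1)² with x = -16.601, y = 37.203, so z ≈ 32.997 ≈ 33.0 km.
Check against HUMO (with the unrounded solution): distance 62.34 ≈ 62.34 km. ✓

z ≈ 33.0 km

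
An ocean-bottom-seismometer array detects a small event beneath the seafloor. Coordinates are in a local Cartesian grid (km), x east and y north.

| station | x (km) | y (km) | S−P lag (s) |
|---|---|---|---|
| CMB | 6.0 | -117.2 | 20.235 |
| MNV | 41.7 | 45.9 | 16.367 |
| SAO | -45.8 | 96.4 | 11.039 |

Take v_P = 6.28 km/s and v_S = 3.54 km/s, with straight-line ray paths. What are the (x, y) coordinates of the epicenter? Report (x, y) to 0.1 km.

Distance from S−P lag: d = Δt · v_P v_S / (v_P − v_S) = Δt · (6.28·3.54)/(6.28−3.54) ≈ 8.1136·Δt.
So d_CMB = 164.18, d_MNV = 132.79, d_SAO = 89.57 km.
Circle about each station: (x − 6.0)² + (y + 117.2)² = 164.18²; (x − 41.7)² + (y − 45.9)² = 132.79²; (x + 45.8)² + (y − 96.4)² = 89.57².
Subtracting the CMB equation from the MNV and SAO equations removes the quadratic terms:
71.4 x + 326.2 y = -604.25
-103.6 x + 427.2 y = 16551.05
Solving the 2×2 system: x ≈ -88.0, y ≈ 17.4 km.

x ≈ -88.0 km, y ≈ 17.4 km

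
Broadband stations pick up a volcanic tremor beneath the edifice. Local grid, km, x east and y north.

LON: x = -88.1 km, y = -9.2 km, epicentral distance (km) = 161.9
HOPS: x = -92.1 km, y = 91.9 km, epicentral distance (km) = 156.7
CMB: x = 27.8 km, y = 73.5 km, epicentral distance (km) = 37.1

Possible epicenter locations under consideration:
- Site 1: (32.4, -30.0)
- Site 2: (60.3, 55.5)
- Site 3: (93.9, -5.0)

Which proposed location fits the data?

Site 2

For each candidate, compare |candidate − station| to the reported distance:
Site 1: residuals LON 39.6, HOPS 17.5, CMB 66.5 → max 66.5 km
Site 2: residuals LON 0.0, HOPS 0.0, CMB 0.1 → max 0.1 km
Site 3: residuals LON 20.1, HOPS 53.0, CMB 65.5 → max 65.5 km
Only Site 2 has all residuals ≈ 0.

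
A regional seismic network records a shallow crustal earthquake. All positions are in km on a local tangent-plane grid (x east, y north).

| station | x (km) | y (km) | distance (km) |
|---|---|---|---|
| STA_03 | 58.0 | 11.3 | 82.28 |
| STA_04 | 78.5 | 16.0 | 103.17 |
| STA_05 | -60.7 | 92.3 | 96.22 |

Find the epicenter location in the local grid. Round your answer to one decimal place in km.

x ≈ -23.9 km, y ≈ 3.4 km

Circle about each station: (x − 58.0)² + (y − 11.3)² = 82.28²; (x − 78.5)² + (y − 16.0)² = 103.17²; (x + 60.7)² + (y − 92.3)² = 96.22².
Subtracting pairs of circle equations eliminates x²+y² and gives linear equations (the radical axes):
41.0 x + 9.4 y = -947.49
-237.4 x + 162.0 y = 6223.80
Solving the 2×2 system: x ≈ -23.9, y ≈ 3.4 km.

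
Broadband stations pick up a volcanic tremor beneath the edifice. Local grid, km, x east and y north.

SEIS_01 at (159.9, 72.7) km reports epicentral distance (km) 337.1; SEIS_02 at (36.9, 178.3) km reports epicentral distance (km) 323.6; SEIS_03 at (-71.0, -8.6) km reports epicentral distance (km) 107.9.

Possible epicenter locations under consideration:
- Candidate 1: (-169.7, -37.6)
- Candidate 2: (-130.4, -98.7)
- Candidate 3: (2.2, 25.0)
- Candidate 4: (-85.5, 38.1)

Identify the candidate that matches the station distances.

For each candidate, compare |candidate − station| to the reported distance:
Candidate 1: residuals SEIS_01 10.5, SEIS_02 24.8, SEIS_03 5.0 → max 24.8 km
Candidate 2: residuals SEIS_01 0.0, SEIS_02 0.0, SEIS_03 0.0 → max 0.0 km
Candidate 3: residuals SEIS_01 172.3, SEIS_02 166.4, SEIS_03 27.4 → max 172.3 km
Candidate 4: residuals SEIS_01 89.3, SEIS_02 137.5, SEIS_03 59.0 → max 137.5 km
Only Candidate 2 has all residuals ≈ 0.

Candidate 2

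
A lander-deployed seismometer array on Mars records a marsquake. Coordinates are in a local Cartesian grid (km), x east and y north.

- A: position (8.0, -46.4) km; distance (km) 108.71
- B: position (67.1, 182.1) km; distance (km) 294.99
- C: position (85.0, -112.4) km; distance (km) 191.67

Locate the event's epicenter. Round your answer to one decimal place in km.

x ≈ -99.7 km, y ≈ -61.2 km

Circle about each station: (x − 8.0)² + (y + 46.4)² = 108.71²; (x − 67.1)² + (y − 182.1)² = 294.99²; (x − 85.0)² + (y + 112.4)² = 191.67².
Subtracting the A equation from the B and C equations removes the quadratic terms:
118.2 x + 457.0 y = -39755.38
154.0 x − 132.0 y = -7277.72
Solving the 2×2 system: x ≈ -99.7, y ≈ -61.2 km.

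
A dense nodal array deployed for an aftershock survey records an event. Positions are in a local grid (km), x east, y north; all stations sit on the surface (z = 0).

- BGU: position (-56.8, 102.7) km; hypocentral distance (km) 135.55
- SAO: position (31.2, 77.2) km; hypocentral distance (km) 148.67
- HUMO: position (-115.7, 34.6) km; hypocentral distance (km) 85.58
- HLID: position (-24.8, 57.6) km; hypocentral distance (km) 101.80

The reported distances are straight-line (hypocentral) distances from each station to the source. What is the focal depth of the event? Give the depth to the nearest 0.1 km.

Each station gives a sphere (x−x_i)² + (y−y_i)² + z² = d_i² (stations at z=0).
Subtracting the BGU sphere from SAO and HUMO: z² cancels, leaving linear equations in x and y:
176.0 x − 51.0 y = -10569.22
-117.8 x − 136.2 y = 11859.99
Solving: x ≈ -68.194, y ≈ -28.096 km (keep extra digits for the depth step; rounded: -68.2, -28.1).
Then from the BGU sphere: z² = 135.55² − (x + 56.8)² − (y − 102.7)² with x = -68.194, y = -28.096, so z ≈ 33.710 ≈ 33.7 km.

33.7 km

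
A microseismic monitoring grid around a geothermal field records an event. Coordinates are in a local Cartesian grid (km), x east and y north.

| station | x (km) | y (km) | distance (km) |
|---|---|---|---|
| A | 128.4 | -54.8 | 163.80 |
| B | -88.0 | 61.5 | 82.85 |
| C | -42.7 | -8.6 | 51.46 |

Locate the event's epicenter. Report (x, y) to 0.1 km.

x ≈ -10.7 km, y ≈ 31.7 km

Circle about each station: (x − 128.4)² + (y + 54.8)² = 163.80²; (x + 88.0)² + (y − 61.5)² = 82.85²; (x + 42.7)² + (y + 8.6)² = 51.46².
Subtracting the A equation from the B and C equations removes the quadratic terms:
-432.8 x + 232.6 y = 12002.97
-342.2 x + 92.4 y = 6589.96
Solving the 2×2 system: x ≈ -10.7, y ≈ 31.7 km.
Check against A (with the unrounded x, y): √((x − 128.4)²+(y + 54.8)²) = 163.80 ≈ 163.80 km. ✓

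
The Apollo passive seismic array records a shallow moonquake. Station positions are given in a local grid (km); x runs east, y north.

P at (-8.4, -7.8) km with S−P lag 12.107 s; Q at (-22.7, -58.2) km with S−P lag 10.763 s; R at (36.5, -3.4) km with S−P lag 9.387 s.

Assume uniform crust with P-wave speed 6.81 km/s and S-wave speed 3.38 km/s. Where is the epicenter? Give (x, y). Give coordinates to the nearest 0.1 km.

Distance from S−P lag: d = Δt · v_P v_S / (v_P − v_S) = Δt · (6.81·3.38)/(6.81−3.38) ≈ 6.7107·Δt.
So d_P = 81.25, d_Q = 72.23, d_R = 62.99 km.
Circle about each station: (x + 8.4)² + (y + 7.8)² = 81.25²; (x + 22.7)² + (y + 58.2)² = 72.23²; (x − 36.5)² + (y + 3.4)² = 62.99².
Subtracting pairs of circle equations eliminates x²+y² and gives linear equations (the radical axes):
-28.6 x − 100.8 y = 5155.52
89.8 x + 8.8 y = 3846.23
Solving the 2×2 system: x ≈ 49.2, y ≈ -65.1 km.
Check against P (with the unrounded x, y): √((x + 8.4)²+(y + 7.8)²) = 81.26 ≈ 81.25 km. ✓

x ≈ 49.2 km, y ≈ -65.1 km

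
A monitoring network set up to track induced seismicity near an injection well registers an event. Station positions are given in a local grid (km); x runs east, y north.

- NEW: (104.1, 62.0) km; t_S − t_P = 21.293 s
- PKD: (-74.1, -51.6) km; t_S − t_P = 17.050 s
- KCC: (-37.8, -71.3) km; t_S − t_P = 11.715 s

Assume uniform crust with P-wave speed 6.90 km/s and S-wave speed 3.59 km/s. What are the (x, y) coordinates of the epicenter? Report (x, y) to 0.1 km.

x ≈ 48.4 km, y ≈ -87.3 km

Distance from S−P lag: d = Δt · v_P v_S / (v_P − v_S) = Δt · (6.90·3.59)/(6.90−3.59) ≈ 7.4837·Δt.
So d_NEW = 159.35, d_PKD = 127.60, d_KCC = 87.67 km.
Circle about each station: (x − 104.1)² + (y − 62.0)² = 159.35²; (x + 74.1)² + (y + 51.6)² = 127.60²; (x + 37.8)² + (y + 71.3)² = 87.67².
Subtracting the NEW equation from the PKD and KCC equations removes the quadratic terms:
-356.4 x − 227.2 y = 2583.22
-283.8 x − 266.6 y = 9538.11
Solving the 2×2 system: x ≈ 48.4, y ≈ -87.3 km.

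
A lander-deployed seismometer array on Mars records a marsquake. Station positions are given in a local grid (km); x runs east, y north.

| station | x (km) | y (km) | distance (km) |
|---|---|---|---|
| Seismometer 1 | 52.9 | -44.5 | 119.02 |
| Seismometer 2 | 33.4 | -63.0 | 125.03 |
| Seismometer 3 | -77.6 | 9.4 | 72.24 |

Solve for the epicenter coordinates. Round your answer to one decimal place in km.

Circle about each station: (x − 52.9)² + (y + 44.5)² = 119.02²; (x − 33.4)² + (y + 63.0)² = 125.03²; (x + 77.6)² + (y − 9.4)² = 72.24².
Subtracting pairs of circle equations eliminates x²+y² and gives linear equations (the radical axes):
-39.0 x − 37.0 y = -1160.84
-261.0 x + 107.8 y = 10278.60
Solving the 2×2 system: x ≈ -18.4, y ≈ 50.8 km.

-18.4 km east, 50.8 km north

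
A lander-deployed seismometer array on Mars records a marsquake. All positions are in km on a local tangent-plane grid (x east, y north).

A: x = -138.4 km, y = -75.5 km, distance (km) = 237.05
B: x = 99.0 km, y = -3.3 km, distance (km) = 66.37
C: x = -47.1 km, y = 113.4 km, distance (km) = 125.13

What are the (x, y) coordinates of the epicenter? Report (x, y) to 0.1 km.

Circle about each station: (x + 138.4)² + (y + 75.5)² = 237.05²; (x − 99.0)² + (y + 3.3)² = 66.37²; (x + 47.1)² + (y − 113.4)² = 125.13².
Subtracting the A equation from the B and C equations removes the quadratic terms:
474.8 x + 144.4 y = 36744.81
182.6 x + 377.8 y = 30758.35
Solving the 2×2 system: x ≈ 61.7, y ≈ 51.6 km.

x ≈ 61.7 km, y ≈ 51.6 km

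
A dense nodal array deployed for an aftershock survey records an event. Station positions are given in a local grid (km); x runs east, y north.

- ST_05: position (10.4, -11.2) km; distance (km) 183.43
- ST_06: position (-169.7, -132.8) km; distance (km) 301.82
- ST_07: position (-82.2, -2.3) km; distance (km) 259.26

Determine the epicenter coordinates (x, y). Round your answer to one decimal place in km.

(131.7, -148.8)

Circle about each station: (x − 10.4)² + (y + 11.2)² = 183.43²; (x + 169.7)² + (y + 132.8)² = 301.82²; (x + 82.2)² + (y + 2.3)² = 259.26².
Subtracting the ST_05 equation from the ST_06 and ST_07 equations removes the quadratic terms:
-360.2 x − 243.2 y = -11248.42
-185.2 x + 17.8 y = -27040.65
Solving the 2×2 system: x ≈ 131.7, y ≈ -148.8 km.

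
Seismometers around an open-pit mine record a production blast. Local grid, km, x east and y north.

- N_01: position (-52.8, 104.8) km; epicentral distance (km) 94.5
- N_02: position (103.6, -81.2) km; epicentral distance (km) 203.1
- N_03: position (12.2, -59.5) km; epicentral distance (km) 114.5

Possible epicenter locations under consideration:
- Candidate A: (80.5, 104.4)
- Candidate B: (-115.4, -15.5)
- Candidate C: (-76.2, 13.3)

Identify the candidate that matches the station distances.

For each candidate, compare |candidate − station| to the reported distance:
Candidate A: residuals N_01 38.8, N_02 16.1, N_03 63.1 → max 63.1 km
Candidate B: residuals N_01 41.1, N_02 25.5, N_03 20.5 → max 41.1 km
Candidate C: residuals N_01 0.1, N_02 0.0, N_03 0.0 → max 0.1 km
Only Candidate C has all residuals ≈ 0.

Candidate C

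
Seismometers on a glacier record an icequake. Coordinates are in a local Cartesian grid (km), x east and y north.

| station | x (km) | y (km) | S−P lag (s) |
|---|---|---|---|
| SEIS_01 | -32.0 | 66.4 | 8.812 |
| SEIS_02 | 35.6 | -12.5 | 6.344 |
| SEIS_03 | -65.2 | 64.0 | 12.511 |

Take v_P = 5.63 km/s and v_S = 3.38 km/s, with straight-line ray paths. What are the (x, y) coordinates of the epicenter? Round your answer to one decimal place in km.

Distance from S−P lag: d = Δt · v_P v_S / (v_P − v_S) = Δt · (5.63·3.38)/(5.63−3.38) ≈ 8.4575·Δt.
So d_SEIS_01 = 74.53, d_SEIS_02 = 53.65, d_SEIS_03 = 105.81 km.
Circle about each station: (x + 32.0)² + (y − 66.4)² = 74.53²; (x − 35.6)² + (y + 12.5)² = 53.65²; (x + 65.2)² + (y − 64.0)² = 105.81².
Subtracting pairs of circle equations eliminates x²+y² and gives linear equations (the radical axes):
135.2 x − 157.8 y = -1332.95
-66.4 x − 4.8 y = -2726.96
Solving the 2×2 system: x ≈ 38.1, y ≈ 41.1 km.

x ≈ 38.1 km, y ≈ 41.1 km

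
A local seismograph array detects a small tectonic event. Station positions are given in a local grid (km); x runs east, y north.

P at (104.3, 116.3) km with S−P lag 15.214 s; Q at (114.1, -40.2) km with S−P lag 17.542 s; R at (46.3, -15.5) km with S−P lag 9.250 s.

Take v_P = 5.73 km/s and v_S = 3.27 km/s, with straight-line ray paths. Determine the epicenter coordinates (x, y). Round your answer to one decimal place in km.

Distance from S−P lag: d = Δt · v_P v_S / (v_P − v_S) = Δt · (5.73·3.27)/(5.73−3.27) ≈ 7.6167·Δt.
So d_P = 115.88, d_Q = 133.61, d_R = 70.45 km.
Circle about each station: (x − 104.3)² + (y − 116.3)² = 115.88²; (x − 114.1)² + (y + 40.2)² = 133.61²; (x − 46.3)² + (y + 15.5)² = 70.45².
Subtracting the P equation from the Q and R equations removes the quadratic terms:
19.6 x − 313.0 y = -14192.79
-116.0 x − 263.6 y = -13555.27
Solving the 2×2 system: x ≈ 12.1, y ≈ 46.1 km.

(12.1, 46.1)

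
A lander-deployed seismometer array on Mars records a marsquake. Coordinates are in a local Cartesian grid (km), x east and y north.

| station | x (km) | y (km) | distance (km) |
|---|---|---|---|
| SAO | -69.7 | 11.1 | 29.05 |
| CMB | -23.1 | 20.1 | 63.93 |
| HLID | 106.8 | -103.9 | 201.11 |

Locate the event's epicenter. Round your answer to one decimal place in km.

-74.8 km east, -17.5 km north

Circle about each station: (x + 69.7)² + (y − 11.1)² = 29.05²; (x + 23.1)² + (y − 20.1)² = 63.93²; (x − 106.8)² + (y + 103.9)² = 201.11².
Subtracting the SAO equation from the CMB and HLID equations removes the quadratic terms:
93.2 x + 18.0 y = -7286.82
353.0 x − 230.0 y = -22381.18
Solving the 2×2 system: x ≈ -74.8, y ≈ -17.5 km.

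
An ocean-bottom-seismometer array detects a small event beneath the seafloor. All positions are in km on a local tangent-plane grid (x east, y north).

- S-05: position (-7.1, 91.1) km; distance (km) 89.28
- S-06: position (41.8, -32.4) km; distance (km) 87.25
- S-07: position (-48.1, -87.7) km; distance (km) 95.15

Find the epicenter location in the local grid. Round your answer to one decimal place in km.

Circle about each station: (x + 7.1)² + (y − 91.1)² = 89.28²; (x − 41.8)² + (y + 32.4)² = 87.25²; (x + 48.1)² + (y + 87.7)² = 95.15².
Subtracting pairs of circle equations eliminates x²+y² and gives linear equations (the radical axes):
97.8 x − 247.0 y = -5194.26
-82.0 x − 357.6 y = 572.68
Solving the 2×2 system: x ≈ -36.2, y ≈ 6.7 km.

x ≈ -36.2 km, y ≈ 6.7 km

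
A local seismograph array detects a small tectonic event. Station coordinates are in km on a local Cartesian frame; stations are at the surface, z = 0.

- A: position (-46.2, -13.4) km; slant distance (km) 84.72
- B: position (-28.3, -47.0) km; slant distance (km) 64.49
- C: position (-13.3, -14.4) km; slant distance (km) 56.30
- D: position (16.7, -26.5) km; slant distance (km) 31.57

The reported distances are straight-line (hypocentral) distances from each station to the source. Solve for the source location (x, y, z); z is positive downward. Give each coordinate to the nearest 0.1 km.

Each station gives a sphere (x−x_i)² + (y−y_i)² + z² = d_i² (stations at z=0).
Subtracting the A sphere from B and C: z² cancels, leaving linear equations in x and y:
35.8 x − 67.2 y = 3714.41
65.8 x − 2.0 y = 2078.04
Solving: x ≈ 30.393, y ≈ -39.082 km (keep extra digits for the depth step; rounded: 30.4, -39.1).
Then from the A sphere: z² = 84.72² − (x + 46.2)² − (y + 13.4)² with x = 30.393, y = -39.082, so z ≈ 25.523 ≈ 25.5 km.
Check against D (with the unrounded solution): distance 31.58 ≈ 31.57 km. ✓

x ≈ 30.4 km, y ≈ -39.1 km, depth ≈ 25.5 km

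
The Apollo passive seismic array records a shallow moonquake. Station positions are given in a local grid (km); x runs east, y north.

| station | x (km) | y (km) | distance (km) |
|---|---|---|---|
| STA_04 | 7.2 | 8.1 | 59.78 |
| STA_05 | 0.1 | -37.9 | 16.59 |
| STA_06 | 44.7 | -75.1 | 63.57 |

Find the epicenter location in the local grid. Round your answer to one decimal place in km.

x ≈ -12.9 km, y ≈ -48.2 km

Circle about each station: (x − 7.2)² + (y − 8.1)² = 59.78²; (x − 0.1)² + (y + 37.9)² = 16.59²; (x − 44.7)² + (y + 75.1)² = 63.57².
Subtracting the STA_04 equation from the STA_05 and STA_06 equations removes the quadratic terms:
-14.2 x − 92.0 y = 4617.39
75.0 x − 166.4 y = 7053.15
Solving the 2×2 system: x ≈ -12.9, y ≈ -48.2 km.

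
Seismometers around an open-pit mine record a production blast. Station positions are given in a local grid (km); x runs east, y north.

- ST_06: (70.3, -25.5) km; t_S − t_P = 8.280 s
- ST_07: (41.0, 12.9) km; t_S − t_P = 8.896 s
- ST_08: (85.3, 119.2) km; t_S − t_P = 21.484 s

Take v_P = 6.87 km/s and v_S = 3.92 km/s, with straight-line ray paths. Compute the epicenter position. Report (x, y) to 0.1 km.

Distance from S−P lag: d = Δt · v_P v_S / (v_P − v_S) = Δt · (6.87·3.92)/(6.87−3.92) ≈ 9.1289·Δt.
So d_ST_06 = 75.59, d_ST_07 = 81.21, d_ST_08 = 196.13 km.
Circle about each station: (x − 70.3)² + (y + 25.5)² = 75.59²; (x − 41.0)² + (y − 12.9)² = 81.21²; (x − 85.3)² + (y − 119.2)² = 196.13².
Subtracting pairs of circle equations eliminates x²+y² and gives linear equations (the radical axes):
-58.6 x + 76.8 y = -4626.15
30.0 x + 289.4 y = -16860.74
Solving the 2×2 system: x ≈ 2.3, y ≈ -58.5 km.

x ≈ 2.3 km, y ≈ -58.5 km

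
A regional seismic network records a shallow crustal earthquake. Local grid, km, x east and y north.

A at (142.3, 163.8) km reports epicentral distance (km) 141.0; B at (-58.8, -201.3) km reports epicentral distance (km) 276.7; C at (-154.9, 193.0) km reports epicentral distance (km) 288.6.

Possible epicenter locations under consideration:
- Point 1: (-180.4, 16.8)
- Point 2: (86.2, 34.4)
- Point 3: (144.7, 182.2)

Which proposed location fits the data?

For each candidate, compare |candidate − station| to the reported distance:
Point 1: residuals A 213.6, B 27.0, C 110.6 → max 213.6 km
Point 2: residuals A 0.0, B 0.0, C 0.0 → max 0.0 km
Point 3: residuals A 122.4, B 157.4, C 11.2 → max 157.4 km
Only Point 2 has all residuals ≈ 0.

Point 2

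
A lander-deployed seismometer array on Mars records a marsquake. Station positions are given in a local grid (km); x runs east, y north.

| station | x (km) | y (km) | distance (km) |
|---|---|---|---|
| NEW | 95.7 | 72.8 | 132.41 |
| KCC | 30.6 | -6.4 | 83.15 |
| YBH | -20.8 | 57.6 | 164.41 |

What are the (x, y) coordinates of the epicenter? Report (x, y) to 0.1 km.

Circle about each station: (x − 95.7)² + (y − 72.8)² = 132.41²; (x − 30.6)² + (y + 6.4)² = 83.15²; (x + 20.8)² + (y − 57.6)² = 164.41².
Subtracting pairs of circle equations eliminates x²+y² and gives linear equations (the radical axes):
-130.2 x − 158.4 y = -2862.52
-233.0 x − 30.4 y = -20206.17
Solving the 2×2 system: x ≈ 94.5, y ≈ -59.6 km.

(94.5, -59.6)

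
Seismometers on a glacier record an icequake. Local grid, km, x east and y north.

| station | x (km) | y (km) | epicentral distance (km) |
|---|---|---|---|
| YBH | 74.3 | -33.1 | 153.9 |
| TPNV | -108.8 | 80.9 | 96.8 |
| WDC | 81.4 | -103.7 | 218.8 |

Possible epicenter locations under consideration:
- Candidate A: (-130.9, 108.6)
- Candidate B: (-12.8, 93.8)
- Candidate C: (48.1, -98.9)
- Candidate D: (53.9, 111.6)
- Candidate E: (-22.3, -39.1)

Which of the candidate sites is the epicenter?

For each candidate, compare |candidate − station| to the reported distance:
Candidate A: residuals YBH 95.5, TPNV 61.4, WDC 81.4 → max 95.5 km
Candidate B: residuals YBH 0.0, TPNV 0.1, WDC 0.0 → max 0.1 km
Candidate C: residuals YBH 83.1, TPNV 141.8, WDC 185.2 → max 185.2 km
Candidate D: residuals YBH 7.8, TPNV 68.8, WDC 1.8 → max 68.8 km
Candidate E: residuals YBH 57.1, TPNV 51.1, WDC 96.6 → max 96.6 km
Only Candidate B has all residuals ≈ 0.

Candidate B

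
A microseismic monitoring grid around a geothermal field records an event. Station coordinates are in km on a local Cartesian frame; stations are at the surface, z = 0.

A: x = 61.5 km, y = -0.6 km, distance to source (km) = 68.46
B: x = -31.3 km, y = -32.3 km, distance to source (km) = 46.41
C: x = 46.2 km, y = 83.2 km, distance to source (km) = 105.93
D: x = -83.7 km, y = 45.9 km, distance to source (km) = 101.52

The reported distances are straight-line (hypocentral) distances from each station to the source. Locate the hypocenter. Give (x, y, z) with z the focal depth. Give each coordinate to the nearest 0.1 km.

(-1.5, -7.8, 25.8)

Each station gives a sphere (x−x_i)² + (y−y_i)² + z² = d_i² (stations at z=0).
Subtracting the A sphere from B and C: z² cancels, leaving linear equations in x and y:
-185.6 x − 63.4 y = 773.25
-30.6 x + 167.6 y = -1260.32
Solving: x ≈ -1.504, y ≈ -7.794 km (keep extra digits for the depth step; rounded: -1.5, -7.8).
Then from the A sphere: z² = 68.46² − (x − 61.5)² − (y + 0.6)² with x = -1.504, y = -7.794, so z ≈ 25.798 ≈ 25.8 km.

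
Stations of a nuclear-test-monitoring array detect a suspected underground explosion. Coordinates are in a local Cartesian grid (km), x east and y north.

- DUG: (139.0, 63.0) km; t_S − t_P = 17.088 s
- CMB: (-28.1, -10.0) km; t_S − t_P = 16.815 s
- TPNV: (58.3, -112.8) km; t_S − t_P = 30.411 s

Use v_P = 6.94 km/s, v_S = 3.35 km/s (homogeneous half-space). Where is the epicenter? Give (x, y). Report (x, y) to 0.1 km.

Distance from S−P lag: d = Δt · v_P v_S / (v_P − v_S) = Δt · (6.94·3.35)/(6.94−3.35) ≈ 6.4760·Δt.
So d_DUG = 110.66, d_CMB = 108.89, d_TPNV = 196.94 km.
Circle about each station: (x − 139.0)² + (y − 63.0)² = 110.66²; (x + 28.1)² + (y + 10.0)² = 108.89²; (x − 58.3)² + (y + 112.8)² = 196.94².
Subtracting pairs of circle equations eliminates x²+y² and gives linear equations (the radical axes):
-334.2 x − 146.0 y = -22011.79
-161.4 x − 351.6 y = -33707.00
Solving the 2×2 system: x ≈ 30.0, y ≈ 82.1 km.

x ≈ 30.0 km, y ≈ 82.1 km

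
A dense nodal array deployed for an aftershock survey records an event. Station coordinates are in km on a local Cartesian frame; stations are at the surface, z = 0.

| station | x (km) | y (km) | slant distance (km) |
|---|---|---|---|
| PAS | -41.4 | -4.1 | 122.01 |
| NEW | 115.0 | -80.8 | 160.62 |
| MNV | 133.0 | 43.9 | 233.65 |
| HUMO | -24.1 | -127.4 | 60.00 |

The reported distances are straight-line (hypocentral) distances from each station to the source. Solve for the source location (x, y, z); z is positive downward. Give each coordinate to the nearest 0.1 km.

(-31.9, -111.4, 57.3)

Each station gives a sphere (x−x_i)² + (y−y_i)² + z² = d_i² (stations at z=0).
Subtracting the PAS sphere from NEW and MNV: z² cancels, leaving linear equations in x and y:
312.8 x − 153.4 y = 7110.53
348.8 x + 96.0 y = -21820.44
Solving: x ≈ -31.899, y ≈ -111.398 km (keep extra digits for the depth step; rounded: -31.9, -111.4).
Then from the PAS sphere: z² = 122.01² − (x + 41.4)² − (y + 4.1)² with x = -31.899, y = -111.398, so z ≈ 57.300 ≈ 57.3 km.
Check against HUMO (with the unrounded solution): distance 60.00 ≈ 60.00 km. ✓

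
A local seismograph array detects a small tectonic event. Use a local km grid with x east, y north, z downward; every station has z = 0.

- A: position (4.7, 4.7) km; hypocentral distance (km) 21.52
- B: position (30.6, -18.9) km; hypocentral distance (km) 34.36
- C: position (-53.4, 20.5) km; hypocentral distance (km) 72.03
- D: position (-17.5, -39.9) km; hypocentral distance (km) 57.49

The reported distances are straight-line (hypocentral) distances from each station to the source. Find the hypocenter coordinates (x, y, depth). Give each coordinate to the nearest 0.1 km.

Each station gives a sphere (x−x_i)² + (y−y_i)² + z² = d_i² (stations at z=0).
Subtracting the A sphere from B and C: z² cancels, leaving linear equations in x and y:
51.8 x − 47.2 y = 531.89
-116.2 x + 31.6 y = -1497.58
Solving: x ≈ 14.002, y ≈ 4.098 km (keep extra digits for the depth step; rounded: 14.0, 4.1).
Then from the A sphere: z² = 21.52² − (x − 4.7)² − (y − 4.7)² with x = 14.002, y = 4.098, so z ≈ 19.396 ≈ 19.4 km.
Check against D (with the unrounded solution): distance 57.48 ≈ 57.49 km. ✓

x ≈ 14.0 km, y ≈ 4.1 km, depth ≈ 19.4 km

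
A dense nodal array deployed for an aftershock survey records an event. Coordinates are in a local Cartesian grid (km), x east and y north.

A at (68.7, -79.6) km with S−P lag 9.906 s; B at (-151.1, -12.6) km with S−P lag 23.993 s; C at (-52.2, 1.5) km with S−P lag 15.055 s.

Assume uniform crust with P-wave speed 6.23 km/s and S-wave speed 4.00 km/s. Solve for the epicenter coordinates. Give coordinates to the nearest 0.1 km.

(114.9, 21.0)

Distance from S−P lag: d = Δt · v_P v_S / (v_P − v_S) = Δt · (6.23·4.00)/(6.23−4.00) ≈ 11.1749·Δt.
So d_A = 110.70, d_B = 268.12, d_C = 168.24 km.
Circle about each station: (x − 68.7)² + (y + 79.6)² = 110.70²; (x + 151.1)² + (y + 12.6)² = 268.12²; (x + 52.2)² + (y − 1.5)² = 168.24².
Subtracting the A equation from the B and C equations removes the quadratic terms:
-439.6 x + 134.0 y = -47699.72
-241.8 x + 162.2 y = -24378.97
Solving the 2×2 system: x ≈ 114.9, y ≈ 21.0 km.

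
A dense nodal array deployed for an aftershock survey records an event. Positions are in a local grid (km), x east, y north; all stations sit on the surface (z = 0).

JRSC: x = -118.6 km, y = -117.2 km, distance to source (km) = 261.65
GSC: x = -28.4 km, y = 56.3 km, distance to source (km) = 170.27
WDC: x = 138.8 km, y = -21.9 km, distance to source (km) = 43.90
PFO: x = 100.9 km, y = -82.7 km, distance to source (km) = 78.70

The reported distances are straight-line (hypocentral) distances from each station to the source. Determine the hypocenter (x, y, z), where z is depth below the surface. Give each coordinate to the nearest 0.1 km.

Each station gives a sphere (x−x_i)² + (y−y_i)² + z² = d_i² (stations at z=0).
Subtracting the JRSC sphere from GSC and WDC: z² cancels, leaving linear equations in x and y:
180.4 x + 347.0 y = 15643.30
514.8 x + 190.6 y = 58476.76
Solving: x ≈ 119.998, y ≈ -17.303 km (keep extra digits for the depth step; rounded: 120.0, -17.3).
Then from the JRSC sphere: z² = 261.65² − (x + 118.6)² − (y + 117.2)² with x = 119.998, y = -17.303, so z ≈ 39.399 ≈ 39.4 km.

x ≈ 120.0 km, y ≈ -17.3 km, depth ≈ 39.4 km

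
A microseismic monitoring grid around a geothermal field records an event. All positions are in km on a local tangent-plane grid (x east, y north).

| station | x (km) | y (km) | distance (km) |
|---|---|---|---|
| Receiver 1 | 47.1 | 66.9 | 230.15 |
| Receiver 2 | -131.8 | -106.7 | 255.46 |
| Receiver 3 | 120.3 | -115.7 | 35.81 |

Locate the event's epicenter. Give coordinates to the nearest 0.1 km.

(119.7, -151.5)

Circle about each station: (x − 47.1)² + (y − 66.9)² = 230.15²; (x + 131.8)² + (y + 106.7)² = 255.46²; (x − 120.3)² + (y + 115.7)² = 35.81².
Subtracting pairs of circle equations eliminates x²+y² and gives linear equations (the radical axes):
-357.8 x − 347.2 y = 9771.32
146.4 x − 365.2 y = 72851.23
Solving the 2×2 system: x ≈ 119.7, y ≈ -151.5 km.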